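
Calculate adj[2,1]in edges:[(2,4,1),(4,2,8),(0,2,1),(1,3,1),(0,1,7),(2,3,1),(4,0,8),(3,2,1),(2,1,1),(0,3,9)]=1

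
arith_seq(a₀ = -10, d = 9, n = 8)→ [-10, -1, 8, 17, 26, 35, 44, 53]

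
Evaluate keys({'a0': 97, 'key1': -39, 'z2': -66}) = ['a0', 'key1', 'z2']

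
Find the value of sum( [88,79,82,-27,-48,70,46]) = 88 + 79 + 82 + (-27) + (-48) + 70 + 46
= 290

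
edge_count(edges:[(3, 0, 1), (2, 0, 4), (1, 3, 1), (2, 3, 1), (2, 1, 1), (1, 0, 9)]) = 6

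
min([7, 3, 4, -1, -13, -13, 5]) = -13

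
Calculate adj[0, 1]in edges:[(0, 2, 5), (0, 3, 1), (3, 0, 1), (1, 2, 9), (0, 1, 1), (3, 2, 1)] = 1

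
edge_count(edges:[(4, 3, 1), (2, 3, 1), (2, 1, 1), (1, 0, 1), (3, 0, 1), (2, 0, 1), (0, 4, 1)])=7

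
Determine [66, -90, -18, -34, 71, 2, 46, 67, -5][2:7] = [-18, -34, 71, 2, 46]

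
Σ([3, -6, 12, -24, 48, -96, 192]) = 3 + -6 + 12 + -24 + 48 + -96 + 192
= 129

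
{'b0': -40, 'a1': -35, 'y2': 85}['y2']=85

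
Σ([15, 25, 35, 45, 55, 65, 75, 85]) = 400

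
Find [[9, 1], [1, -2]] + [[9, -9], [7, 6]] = [[18, -8], [8, 4]]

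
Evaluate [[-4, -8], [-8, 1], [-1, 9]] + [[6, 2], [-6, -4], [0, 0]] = [[2, -6], [-14, -3], [-1, 9]]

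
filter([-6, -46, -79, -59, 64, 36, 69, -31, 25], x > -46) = [-6, 64, 36, 69, -31, 25]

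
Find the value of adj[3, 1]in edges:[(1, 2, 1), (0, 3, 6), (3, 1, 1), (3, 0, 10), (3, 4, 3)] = 1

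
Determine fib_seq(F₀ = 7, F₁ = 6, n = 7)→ [7, 6, 13, 19, 32, 51, 83]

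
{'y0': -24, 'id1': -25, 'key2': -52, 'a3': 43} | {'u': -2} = {'y0': -24, 'id1': -25, 'key2': -52, 'a3': 43, 'u': -2}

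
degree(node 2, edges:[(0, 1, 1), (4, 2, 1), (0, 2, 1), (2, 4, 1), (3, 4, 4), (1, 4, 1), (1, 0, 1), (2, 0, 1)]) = incident: (4,2), (0,2), (2,4), (2,0)
= 4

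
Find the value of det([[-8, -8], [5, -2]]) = 56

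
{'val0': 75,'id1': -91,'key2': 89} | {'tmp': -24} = {'val0': 75, 'id1': -91, 'key2': 89, 'tmp': -24}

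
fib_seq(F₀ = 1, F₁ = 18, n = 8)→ [1, 18, 19, 37, 56, 93, 149, 242]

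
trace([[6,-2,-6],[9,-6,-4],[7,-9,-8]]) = diagonal: 6 + (-6) + (-8)
= -8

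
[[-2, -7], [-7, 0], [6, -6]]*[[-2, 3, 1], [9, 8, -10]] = [[-59, -62, 68], [14, -21, -7], [-66, -30, 66]]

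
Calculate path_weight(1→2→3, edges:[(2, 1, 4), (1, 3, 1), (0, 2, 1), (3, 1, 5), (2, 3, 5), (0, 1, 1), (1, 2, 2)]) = 7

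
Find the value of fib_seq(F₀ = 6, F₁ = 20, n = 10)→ F_2 = F_1 + F_0 = 26
F_3 = F_2 + F_1 = 46
F_4 = F_3 + F_2 = 72
...
= [6, 20, 26, 46, 72, 118, 190, 308, 498, 806]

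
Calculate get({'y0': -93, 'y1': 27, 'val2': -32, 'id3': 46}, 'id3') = 46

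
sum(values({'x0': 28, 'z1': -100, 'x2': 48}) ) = 28 + (-100) + 48
= -24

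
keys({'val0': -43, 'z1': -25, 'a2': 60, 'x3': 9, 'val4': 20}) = ['val0', 'z1', 'a2', 'x3', 'val4']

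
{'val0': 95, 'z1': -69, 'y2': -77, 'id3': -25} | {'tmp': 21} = {'val0': 95, 'z1': -69, 'y2': -77, 'id3': -25, 'tmp': 21}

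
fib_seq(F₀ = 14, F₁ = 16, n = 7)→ [14, 16, 30, 46, 76, 122, 198]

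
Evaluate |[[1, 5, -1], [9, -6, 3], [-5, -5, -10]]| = 525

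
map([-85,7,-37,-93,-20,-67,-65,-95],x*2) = [-170, 14, -74, -186, -40, -134, -130, -190]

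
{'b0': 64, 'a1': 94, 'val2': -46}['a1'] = 94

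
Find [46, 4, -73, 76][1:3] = [4, -73]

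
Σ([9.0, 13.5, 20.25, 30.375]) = 9.0 + 13.5 + 20.25 + 30.375
= 73.125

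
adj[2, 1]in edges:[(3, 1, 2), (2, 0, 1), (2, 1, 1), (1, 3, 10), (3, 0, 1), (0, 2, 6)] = 1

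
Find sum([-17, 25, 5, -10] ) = (-17) + 25 + 5 + (-10)
= 3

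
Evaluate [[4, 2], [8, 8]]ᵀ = [[4, 8], [2, 8]]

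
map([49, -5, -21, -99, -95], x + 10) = 49+10=59, -5+10=5, -21+10=-11, -99+10=-89, -95+10=-85
= [59, 5, -11, -89, -85]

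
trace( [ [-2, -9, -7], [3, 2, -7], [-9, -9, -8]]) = diagonal: (-2) + 2 + (-8)
= -8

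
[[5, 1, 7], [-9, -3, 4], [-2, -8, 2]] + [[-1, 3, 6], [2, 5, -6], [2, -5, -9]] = [[4, 4, 13], [-7, 2, -2], [0, -13, -7]]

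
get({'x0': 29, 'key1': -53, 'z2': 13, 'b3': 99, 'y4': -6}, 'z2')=13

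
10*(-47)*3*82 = -115620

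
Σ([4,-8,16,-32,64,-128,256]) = 4 + -8 + 16 + -32 + 64 + -128 + 256
= 172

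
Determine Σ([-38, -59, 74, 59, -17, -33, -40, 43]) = (-38) + (-59) + 74 + 59 + (-17) + (-33) + (-40) + 43
= -11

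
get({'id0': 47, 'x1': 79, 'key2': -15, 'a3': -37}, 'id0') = 47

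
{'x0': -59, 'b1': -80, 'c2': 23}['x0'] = -59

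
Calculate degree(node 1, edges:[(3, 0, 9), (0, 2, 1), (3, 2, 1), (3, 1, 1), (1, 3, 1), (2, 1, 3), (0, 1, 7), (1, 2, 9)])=5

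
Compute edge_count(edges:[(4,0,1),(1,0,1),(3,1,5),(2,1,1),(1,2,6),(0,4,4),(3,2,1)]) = 7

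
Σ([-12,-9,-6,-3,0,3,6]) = -21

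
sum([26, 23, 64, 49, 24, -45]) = 141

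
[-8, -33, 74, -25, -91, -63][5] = -63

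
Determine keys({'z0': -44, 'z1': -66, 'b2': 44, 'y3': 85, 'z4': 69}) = ['z0', 'z1', 'b2', 'y3', 'z4']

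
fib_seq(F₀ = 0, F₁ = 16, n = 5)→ F_2 = F_1 + F_0 = 16
F_3 = F_2 + F_1 = 32
F_4 = F_3 + F_2 = 48
= [0, 16, 16, 32, 48]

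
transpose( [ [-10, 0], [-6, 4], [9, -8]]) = [[-10, -6, 9], [0, 4, -8]]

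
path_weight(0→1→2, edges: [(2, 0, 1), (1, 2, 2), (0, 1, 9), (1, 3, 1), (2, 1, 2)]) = 11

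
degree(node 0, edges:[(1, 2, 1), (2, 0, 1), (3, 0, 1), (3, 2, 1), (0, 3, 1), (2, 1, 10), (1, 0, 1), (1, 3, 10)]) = incident: (2,0), (3,0), (0,3), (1,0)
= 4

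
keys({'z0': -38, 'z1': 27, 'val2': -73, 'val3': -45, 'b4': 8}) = ['z0', 'z1', 'val2', 'val3', 'b4']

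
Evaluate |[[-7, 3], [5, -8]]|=(-7)*(-8) - (3)*(5)
= 41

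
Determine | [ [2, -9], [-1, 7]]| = (2)*(7) - (-9)*(-1)
= 5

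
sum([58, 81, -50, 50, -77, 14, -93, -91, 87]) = -21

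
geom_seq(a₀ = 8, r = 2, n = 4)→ a_0 = 8*2^0 = 8
a_1 = 8*2^1 = 16
a_2 = 8*2^2 = 32
...
= [8, 16, 32, 64]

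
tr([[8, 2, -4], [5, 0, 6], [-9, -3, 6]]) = diagonal: 8 + 0 + 6
= 14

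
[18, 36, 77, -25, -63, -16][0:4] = [18, 36, 77, -25]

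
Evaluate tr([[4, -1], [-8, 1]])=diagonal: 4 + 1
= 5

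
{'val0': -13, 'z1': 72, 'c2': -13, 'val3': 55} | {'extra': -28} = {'val0': -13, 'z1': 72, 'c2': -13, 'val3': 55, 'extra': -28}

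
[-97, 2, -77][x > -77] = keep x where x > -77: -97✗, 2✓, -77✗
= [2]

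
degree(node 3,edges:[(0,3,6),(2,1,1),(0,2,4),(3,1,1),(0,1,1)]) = 2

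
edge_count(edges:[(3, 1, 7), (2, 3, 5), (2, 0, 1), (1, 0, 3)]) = 4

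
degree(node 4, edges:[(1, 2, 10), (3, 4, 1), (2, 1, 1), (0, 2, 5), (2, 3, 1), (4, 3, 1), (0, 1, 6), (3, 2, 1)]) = incident: (3,4), (4,3)
= 2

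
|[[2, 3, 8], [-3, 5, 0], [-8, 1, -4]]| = 220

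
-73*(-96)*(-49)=-343392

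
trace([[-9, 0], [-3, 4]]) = diagonal: (-9) + 4
= -5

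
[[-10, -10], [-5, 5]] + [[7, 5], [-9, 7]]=[[-3, -5], [-14, 12]]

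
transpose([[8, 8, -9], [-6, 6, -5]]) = [[8, -6], [8, 6], [-9, -5]]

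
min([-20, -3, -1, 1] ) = -20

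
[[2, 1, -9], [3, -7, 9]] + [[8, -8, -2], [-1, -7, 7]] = [[10, -7, -11], [2, -14, 16]]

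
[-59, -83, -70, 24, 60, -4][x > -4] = keep x where x > -4: -59✗, -83✗, -70✗, 24✓, 60✓, -4✗
= [24, 60]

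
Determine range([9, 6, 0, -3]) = 12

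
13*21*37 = 10101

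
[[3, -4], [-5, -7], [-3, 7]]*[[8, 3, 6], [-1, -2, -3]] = [[28, 17, 30], [-33, -1, -9], [-31, -23, -39]]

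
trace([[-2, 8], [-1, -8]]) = diagonal: (-2) + (-8)
= -10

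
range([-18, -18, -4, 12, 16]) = 34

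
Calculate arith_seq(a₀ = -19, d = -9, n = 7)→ [-19, -28, -37, -46, -55, -64, -73]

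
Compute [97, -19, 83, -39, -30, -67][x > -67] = keep x where x > -67: 97✓, -19✓, 83✓, -39✓, -30✓, -67✗
= [97, -19, 83, -39, -30]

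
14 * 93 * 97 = 126294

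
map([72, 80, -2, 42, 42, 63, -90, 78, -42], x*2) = [144, 160, -4, 84, 84, 126, -180, 156, -84]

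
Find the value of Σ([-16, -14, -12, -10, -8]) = (-16) + (-14) + (-12) + (-10) + (-8)
= -60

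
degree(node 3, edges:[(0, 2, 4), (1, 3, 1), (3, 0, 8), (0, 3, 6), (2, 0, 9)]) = incident: (1,3), (3,0), (0,3)
= 3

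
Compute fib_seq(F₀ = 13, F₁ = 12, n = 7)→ F_2 = F_1 + F_0 = 25
F_3 = F_2 + F_1 = 37
F_4 = F_3 + F_2 = 62
...
= [13, 12, 25, 37, 62, 99, 161]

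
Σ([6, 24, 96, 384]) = 6 + 24 + 96 + 384
= 510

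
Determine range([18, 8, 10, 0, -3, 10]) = 21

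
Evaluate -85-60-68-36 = -249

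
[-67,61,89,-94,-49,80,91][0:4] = [-67, 61, 89, -94]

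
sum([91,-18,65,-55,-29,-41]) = 91 + (-18) + 65 + (-55) + (-29) + (-41)
= 13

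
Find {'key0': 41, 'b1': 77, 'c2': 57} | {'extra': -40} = {'key0': 41, 'b1': 77, 'c2': 57, 'extra': -40}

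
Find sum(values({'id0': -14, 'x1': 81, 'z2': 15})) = 82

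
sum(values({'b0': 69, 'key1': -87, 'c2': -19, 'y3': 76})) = 39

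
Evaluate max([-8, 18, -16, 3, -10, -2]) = 18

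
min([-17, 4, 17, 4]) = -17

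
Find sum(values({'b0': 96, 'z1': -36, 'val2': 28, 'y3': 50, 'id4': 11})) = 96 + (-36) + 28 + 50 + 11
= 149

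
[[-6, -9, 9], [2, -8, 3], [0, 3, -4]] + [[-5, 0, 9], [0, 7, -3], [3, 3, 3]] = [[-11, -9, 18], [2, -1, 0], [3, 6, -1]]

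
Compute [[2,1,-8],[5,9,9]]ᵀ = [[2, 5], [1, 9], [-8, 9]]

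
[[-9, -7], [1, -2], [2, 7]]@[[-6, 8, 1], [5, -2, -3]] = [[19, -58, 12], [-16, 12, 7], [23, 2, -19]]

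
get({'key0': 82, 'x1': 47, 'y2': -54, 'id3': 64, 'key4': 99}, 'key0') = 82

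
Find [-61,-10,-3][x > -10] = [-3]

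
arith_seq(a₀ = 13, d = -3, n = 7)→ a_0 = 13 + 0*-3 = 13
a_1 = 13 + 1*-3 = 10
a_2 = 13 + 2*-3 = 7
...
= [13, 10, 7, 4, 1, -2, -5]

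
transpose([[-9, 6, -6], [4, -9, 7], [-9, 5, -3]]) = [[-9, 4, -9], [6, -9, 5], [-6, 7, -3]]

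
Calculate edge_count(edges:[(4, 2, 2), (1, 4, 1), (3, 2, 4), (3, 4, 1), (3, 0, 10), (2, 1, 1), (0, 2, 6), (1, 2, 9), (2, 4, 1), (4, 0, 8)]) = 10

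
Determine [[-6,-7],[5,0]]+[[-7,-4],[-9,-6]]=[[-13, -11], [-4, -6]]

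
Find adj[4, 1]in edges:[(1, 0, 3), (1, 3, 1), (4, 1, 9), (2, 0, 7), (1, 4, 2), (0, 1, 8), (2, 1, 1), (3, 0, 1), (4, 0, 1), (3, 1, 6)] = 9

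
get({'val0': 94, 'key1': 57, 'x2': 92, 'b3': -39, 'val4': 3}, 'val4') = 3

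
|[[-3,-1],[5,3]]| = (-3)*(3) - (-1)*(5)
= -4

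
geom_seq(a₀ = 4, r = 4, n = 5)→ [4, 16, 64, 256, 1024]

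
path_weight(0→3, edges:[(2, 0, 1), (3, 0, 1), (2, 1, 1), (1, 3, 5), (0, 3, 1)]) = 1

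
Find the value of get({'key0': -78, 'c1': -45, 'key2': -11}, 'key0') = -78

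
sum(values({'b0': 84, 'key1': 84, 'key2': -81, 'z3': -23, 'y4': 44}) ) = 108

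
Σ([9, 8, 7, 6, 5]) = 9 + 8 + 7 + 6 + 5
= 35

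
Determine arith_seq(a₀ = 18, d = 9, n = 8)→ a_0 = 18 + 0*9 = 18
a_1 = 18 + 1*9 = 27
a_2 = 18 + 2*9 = 36
...
= [18, 27, 36, 45, 54, 63, 72, 81]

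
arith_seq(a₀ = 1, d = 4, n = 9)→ a_0 = 1 + 0*4 = 1
a_1 = 1 + 1*4 = 5
a_2 = 1 + 2*4 = 9
...
= [1, 5, 9, 13, 17, 21, 25, 29, 33]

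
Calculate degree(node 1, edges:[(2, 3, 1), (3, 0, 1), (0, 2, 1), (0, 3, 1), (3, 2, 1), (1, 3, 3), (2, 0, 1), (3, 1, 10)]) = incident: (1,3), (3,1)
= 2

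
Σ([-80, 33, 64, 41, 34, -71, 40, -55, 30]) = 36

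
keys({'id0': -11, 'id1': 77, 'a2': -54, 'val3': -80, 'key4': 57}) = ['id0', 'id1', 'a2', 'val3', 'key4']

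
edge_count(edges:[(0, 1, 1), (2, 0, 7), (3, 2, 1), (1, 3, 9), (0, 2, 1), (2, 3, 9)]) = 6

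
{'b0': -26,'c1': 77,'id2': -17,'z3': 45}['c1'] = 77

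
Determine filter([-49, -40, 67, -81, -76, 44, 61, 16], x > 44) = keep x where x > 44: -49✗, -40✗, 67✓, -81✗, -76✗, 44✗, 61✓, 16✗
= [67, 61]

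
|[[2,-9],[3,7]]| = (2)*(7) - (-9)*(3)
= 41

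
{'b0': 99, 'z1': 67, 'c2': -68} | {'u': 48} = {'b0': 99, 'z1': 67, 'c2': -68, 'u': 48}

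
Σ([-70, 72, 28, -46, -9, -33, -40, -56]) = -154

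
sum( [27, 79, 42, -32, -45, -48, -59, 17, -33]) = 27 + 79 + 42 + (-32) + (-45) + (-48) + (-59) + 17 + (-33)
= -52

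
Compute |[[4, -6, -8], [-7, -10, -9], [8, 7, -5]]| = 846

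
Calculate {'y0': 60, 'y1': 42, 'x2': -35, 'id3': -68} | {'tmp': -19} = {'y0': 60, 'y1': 42, 'x2': -35, 'id3': -68, 'tmp': -19}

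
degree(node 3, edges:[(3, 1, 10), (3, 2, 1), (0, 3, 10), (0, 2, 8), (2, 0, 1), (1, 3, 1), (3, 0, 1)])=5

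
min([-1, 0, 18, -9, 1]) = -9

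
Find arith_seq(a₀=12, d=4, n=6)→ [12, 16, 20, 24, 28, 32]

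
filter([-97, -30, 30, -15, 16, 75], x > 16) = [30, 75]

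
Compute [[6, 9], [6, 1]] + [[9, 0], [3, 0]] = [[15, 9], [9, 1]]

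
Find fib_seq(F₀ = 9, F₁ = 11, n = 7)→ [9, 11, 20, 31, 51, 82, 133]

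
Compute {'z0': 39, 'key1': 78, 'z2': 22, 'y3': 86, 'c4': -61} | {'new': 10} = {'z0': 39, 'key1': 78, 'z2': 22, 'y3': 86, 'c4': -61, 'new': 10}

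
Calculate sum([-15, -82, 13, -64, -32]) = (-15) + (-82) + 13 + (-64) + (-32)
= -180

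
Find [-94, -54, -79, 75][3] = 75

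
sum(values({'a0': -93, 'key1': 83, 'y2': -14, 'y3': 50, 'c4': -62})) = -36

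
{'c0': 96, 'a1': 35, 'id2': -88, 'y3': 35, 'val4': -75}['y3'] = 35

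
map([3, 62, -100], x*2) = [6, 124, -200]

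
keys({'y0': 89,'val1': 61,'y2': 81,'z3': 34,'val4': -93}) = ['y0', 'val1', 'y2', 'z3', 'val4']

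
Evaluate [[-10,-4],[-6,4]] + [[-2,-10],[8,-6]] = [[-12, -14], [2, -2]]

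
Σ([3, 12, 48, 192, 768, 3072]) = 3 + 12 + 48 + 192 + 768 + 3072
= 4095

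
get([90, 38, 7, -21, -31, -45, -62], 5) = -45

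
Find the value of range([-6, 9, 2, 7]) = 15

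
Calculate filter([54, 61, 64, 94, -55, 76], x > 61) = keep x where x > 61: 54✗, 61✗, 64✓, 94✓, -55✗, 76✓
= [64, 94, 76]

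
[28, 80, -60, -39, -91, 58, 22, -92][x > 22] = [28, 80, 58]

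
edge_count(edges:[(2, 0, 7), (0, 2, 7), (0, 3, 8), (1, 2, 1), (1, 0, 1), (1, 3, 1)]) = 6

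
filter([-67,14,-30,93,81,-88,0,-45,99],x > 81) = keep x where x > 81: -67✗, 14✗, -30✗, 93✓, 81✗, -88✗, 0✗, -45✗, 99✓
= [93, 99]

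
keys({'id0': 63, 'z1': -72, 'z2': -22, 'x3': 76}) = ['id0', 'z1', 'z2', 'x3']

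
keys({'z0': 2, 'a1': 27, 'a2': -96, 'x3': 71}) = ['z0', 'a1', 'a2', 'x3']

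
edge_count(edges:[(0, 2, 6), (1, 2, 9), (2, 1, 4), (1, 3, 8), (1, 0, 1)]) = 5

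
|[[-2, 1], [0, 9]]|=(-2)*(9) - (1)*(0)
= -18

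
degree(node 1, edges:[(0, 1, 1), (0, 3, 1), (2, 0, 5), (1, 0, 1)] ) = 2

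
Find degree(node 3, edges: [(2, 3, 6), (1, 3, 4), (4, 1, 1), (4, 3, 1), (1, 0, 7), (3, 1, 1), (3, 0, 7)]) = 5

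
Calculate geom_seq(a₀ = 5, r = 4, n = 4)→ a_0 = 5*4^0 = 5
a_1 = 5*4^1 = 20
a_2 = 5*4^2 = 80
...
= [5, 20, 80, 320]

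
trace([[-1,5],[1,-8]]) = diagonal: (-1) + (-8)
= -9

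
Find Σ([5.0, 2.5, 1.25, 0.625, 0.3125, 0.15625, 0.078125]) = 9.921875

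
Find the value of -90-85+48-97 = -224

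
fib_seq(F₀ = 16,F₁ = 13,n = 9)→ [16, 13, 29, 42, 71, 113, 184, 297, 481]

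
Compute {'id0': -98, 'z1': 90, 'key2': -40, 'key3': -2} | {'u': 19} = {'id0': -98, 'z1': 90, 'key2': -40, 'key3': -2, 'u': 19}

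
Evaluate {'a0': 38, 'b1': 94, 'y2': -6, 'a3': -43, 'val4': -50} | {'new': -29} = {'a0': 38, 'b1': 94, 'y2': -6, 'a3': -43, 'val4': -50, 'new': -29}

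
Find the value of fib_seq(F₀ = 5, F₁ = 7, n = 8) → [5, 7, 12, 19, 31, 50, 81, 131]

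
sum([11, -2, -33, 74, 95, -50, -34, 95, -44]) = 11 + (-2) + (-33) + 74 + 95 + (-50) + (-34) + 95 + (-44)
= 112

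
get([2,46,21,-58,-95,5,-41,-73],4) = -95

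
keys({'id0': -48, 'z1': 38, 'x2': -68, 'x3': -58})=['id0', 'z1', 'x2', 'x3']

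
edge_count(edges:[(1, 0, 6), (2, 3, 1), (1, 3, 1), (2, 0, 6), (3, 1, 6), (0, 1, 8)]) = 6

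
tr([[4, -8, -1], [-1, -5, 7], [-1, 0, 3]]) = diagonal: 4 + (-5) + 3
= 2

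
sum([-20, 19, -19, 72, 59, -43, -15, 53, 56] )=162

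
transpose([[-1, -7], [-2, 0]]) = [[-1, -2], [-7, 0]]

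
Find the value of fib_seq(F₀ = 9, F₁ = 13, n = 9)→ [9, 13, 22, 35, 57, 92, 149, 241, 390]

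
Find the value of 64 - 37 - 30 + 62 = 59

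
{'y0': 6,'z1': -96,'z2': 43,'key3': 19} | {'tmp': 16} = {'y0': 6, 'z1': -96, 'z2': 43, 'key3': 19, 'tmp': 16}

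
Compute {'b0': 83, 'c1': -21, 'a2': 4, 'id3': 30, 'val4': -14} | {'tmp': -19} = {'b0': 83, 'c1': -21, 'a2': 4, 'id3': 30, 'val4': -14, 'tmp': -19}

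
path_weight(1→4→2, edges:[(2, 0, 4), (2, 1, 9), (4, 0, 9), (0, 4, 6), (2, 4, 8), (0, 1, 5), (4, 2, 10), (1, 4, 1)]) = w(1→4)=1 + w(4→2)=10
= 11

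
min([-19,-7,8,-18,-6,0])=-19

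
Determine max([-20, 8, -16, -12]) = 8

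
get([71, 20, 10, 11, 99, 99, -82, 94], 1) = 20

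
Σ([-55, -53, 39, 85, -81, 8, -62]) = -119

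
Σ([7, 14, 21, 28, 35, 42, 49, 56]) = 252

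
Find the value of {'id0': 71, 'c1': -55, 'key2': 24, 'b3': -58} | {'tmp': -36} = {'id0': 71, 'c1': -55, 'key2': 24, 'b3': -58, 'tmp': -36}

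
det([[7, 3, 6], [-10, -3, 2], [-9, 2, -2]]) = (1)*(7)*det([[-3, 2], [2, -2]]) + (-1)*(3)*det([[-10, 2], [-9, -2]]) + (1)*(6)*det([[-10, -3], [-9, 2]])
= 14 + -114 + -282
= -382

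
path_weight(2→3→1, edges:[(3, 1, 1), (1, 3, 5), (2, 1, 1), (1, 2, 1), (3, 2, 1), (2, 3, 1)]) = 2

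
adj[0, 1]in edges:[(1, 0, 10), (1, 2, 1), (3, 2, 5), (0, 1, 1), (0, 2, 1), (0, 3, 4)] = 1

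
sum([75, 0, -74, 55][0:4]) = 56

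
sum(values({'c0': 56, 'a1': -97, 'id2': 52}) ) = 11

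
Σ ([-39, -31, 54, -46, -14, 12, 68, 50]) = (-39) + (-31) + 54 + (-46) + (-14) + 12 + 68 + 50
= 54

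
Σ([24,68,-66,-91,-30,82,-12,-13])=24 + 68 + (-66) + (-91) + (-30) + 82 + (-12) + (-13)
= -38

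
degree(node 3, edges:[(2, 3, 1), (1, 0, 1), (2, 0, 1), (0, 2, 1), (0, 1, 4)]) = incident: (2,3)
= 1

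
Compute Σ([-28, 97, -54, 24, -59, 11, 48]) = (-28) + 97 + (-54) + 24 + (-59) + 11 + 48
= 39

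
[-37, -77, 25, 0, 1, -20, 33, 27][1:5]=[-77, 25, 0, 1]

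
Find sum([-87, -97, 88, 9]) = (-87) + (-97) + 88 + 9
= -87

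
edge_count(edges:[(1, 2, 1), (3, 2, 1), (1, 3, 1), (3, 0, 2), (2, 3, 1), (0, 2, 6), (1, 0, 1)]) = 7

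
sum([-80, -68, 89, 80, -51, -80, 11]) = -99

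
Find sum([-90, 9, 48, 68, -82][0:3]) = -33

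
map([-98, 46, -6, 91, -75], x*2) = [-196, 92, -12, 182, -150]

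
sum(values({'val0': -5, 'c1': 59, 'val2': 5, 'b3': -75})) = (-5) + 59 + 5 + (-75)
= -16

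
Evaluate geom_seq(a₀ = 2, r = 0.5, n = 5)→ [2.0, 1.0, 0.5, 0.25, 0.125]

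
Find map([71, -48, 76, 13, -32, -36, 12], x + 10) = 71+10=81, -48+10=-38, 76+10=86, 13+10=23, -32+10=-22, -36+10=-26, 12+10=22
= [81, -38, 86, 23, -22, -26, 22]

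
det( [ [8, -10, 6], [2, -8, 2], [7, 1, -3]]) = (1)*(8)*det([[-8, 2], [1, -3]]) + (-1)*(-10)*det([[2, 2], [7, -3]]) + (1)*(6)*det([[2, -8], [7, 1]])
= 176 + -200 + 348
= 324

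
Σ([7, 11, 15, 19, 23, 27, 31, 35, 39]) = 7 + 11 + 15 + 19 + 23 + 27 + 31 + 35 + 39
= 207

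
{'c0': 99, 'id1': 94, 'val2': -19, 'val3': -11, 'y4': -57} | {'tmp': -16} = {'c0': 99, 'id1': 94, 'val2': -19, 'val3': -11, 'y4': -57, 'tmp': -16}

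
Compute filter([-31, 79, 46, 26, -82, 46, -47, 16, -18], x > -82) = [-31, 79, 46, 26, 46, -47, 16, -18]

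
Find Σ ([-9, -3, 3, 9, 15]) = 15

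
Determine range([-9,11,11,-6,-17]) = 28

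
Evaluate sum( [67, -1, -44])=67 + (-1) + (-44)
= 22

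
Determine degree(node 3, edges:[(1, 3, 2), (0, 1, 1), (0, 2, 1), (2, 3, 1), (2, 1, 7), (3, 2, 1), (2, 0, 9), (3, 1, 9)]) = incident: (1,3), (2,3), (3,2), (3,1)
= 4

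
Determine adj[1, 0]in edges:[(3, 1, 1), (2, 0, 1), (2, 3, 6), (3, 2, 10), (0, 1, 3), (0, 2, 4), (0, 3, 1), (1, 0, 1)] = 1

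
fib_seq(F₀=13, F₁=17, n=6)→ F_2 = F_1 + F_0 = 30
F_3 = F_2 + F_1 = 47
F_4 = F_3 + F_2 = 77
...
= [13, 17, 30, 47, 77, 124]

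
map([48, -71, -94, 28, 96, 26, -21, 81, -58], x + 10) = 48+10=58, -71+10=-61, -94+10=-84, 28+10=38, 96+10=106, 26+10=36, -21+10=-11, 81+10=91, -58+10=-48
= [58, -61, -84, 38, 106, 36, -11, 91, -48]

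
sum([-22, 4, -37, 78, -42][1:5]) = 3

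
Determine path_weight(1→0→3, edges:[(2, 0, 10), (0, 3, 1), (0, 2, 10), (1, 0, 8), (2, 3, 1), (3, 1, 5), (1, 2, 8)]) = w(1→0)=8 + w(0→3)=1
= 9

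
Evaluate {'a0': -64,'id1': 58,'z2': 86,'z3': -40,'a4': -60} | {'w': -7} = {'a0': -64, 'id1': 58, 'z2': 86, 'z3': -40, 'a4': -60, 'w': -7}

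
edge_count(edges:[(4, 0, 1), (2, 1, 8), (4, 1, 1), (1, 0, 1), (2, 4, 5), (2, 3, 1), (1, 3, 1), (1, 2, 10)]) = 8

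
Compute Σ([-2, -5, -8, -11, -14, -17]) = -57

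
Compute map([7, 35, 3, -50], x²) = (7)²=49, (35)²=1225, (3)²=9, (-50)²=2500
= [49, 1225, 9, 2500]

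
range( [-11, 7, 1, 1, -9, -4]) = 18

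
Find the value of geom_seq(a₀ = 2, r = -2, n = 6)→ [2, -4, 8, -16, 32, -64]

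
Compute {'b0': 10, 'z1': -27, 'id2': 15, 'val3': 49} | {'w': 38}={'b0': 10, 'z1': -27, 'id2': 15, 'val3': 49, 'w': 38}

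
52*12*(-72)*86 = -3863808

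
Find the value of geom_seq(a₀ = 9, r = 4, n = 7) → a_0 = 9*4^0 = 9
a_1 = 9*4^1 = 36
a_2 = 9*4^2 = 144
...
= [9, 36, 144, 576, 2304, 9216, 36864]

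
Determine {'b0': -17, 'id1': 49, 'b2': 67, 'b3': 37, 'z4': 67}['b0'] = -17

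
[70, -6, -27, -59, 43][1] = -6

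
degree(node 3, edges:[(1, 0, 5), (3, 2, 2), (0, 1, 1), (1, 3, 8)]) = incident: (3,2), (1,3)
= 2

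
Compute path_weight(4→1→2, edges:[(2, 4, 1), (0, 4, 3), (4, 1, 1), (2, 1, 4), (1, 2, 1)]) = w(4→1)=1 + w(1→2)=1
= 2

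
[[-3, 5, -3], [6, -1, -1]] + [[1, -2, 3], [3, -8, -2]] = [[-2, 3, 0], [9, -9, -3]]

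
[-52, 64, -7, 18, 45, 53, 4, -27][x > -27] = keep x where x > -27: -52✗, 64✓, -7✓, 18✓, 45✓, 53✓, 4✓, -27✗
= [64, -7, 18, 45, 53, 4]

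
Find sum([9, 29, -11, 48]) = 75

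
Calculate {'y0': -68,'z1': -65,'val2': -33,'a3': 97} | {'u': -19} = {'y0': -68, 'z1': -65, 'val2': -33, 'a3': 97, 'u': -19}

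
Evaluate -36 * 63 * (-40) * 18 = 1632960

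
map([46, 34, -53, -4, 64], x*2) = 46*2=92, 34*2=68, -53*2=-106, -4*2=-8, 64*2=128
= [92, 68, -106, -8, 128]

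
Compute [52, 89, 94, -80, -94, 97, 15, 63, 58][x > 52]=keep x where x > 52: 52✗, 89✓, 94✓, -80✗, -94✗, 97✓, 15✗, 63✓, 58✓
= [89, 94, 97, 63, 58]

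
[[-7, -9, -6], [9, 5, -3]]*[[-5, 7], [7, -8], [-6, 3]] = [[8, 5], [8, 14]]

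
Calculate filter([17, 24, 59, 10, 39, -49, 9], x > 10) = keep x where x > 10: 17✓, 24✓, 59✓, 10✗, 39✓, -49✗, 9✗
= [17, 24, 59, 39]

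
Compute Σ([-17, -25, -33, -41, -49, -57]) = -222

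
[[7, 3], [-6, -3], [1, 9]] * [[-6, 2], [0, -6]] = C[0][0] = (7)*(-6) + (3)*(0) = -42
C[0][1] = (7)*(2) + (3)*(-6) = -4
C[1][0] = (-6)*(-6) + (-3)*(0) = 36
C[1][1] = (-6)*(2) + (-3)*(-6) = 6
C[2][0] = (1)*(-6) + (9)*(0) = -6
C[2][1] = (1)*(2) + (9)*(-6) = -52
= [[-42, -4], [36, 6], [-6, -52]]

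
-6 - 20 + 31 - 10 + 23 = 18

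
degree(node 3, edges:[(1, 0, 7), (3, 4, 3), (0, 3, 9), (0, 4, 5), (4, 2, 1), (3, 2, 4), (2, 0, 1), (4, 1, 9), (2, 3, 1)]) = incident: (3,4), (0,3), (3,2), (2,3)
= 4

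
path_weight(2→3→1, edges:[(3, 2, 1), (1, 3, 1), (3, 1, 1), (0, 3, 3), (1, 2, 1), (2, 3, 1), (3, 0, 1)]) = 2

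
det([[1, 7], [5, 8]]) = (1)*(8) - (7)*(5)
= -27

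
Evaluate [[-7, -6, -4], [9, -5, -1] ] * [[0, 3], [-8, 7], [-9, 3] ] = C[0][0] = (-7)*(0) + (-6)*(-8) + (-4)*(-9) = 84
C[0][1] = (-7)*(3) + (-6)*(7) + (-4)*(3) = -75
C[1][0] = (9)*(0) + (-5)*(-8) + (-1)*(-9) = 49
C[1][1] = (9)*(3) + (-5)*(7) + (-1)*(3) = -11
= [[84, -75], [49, -11]]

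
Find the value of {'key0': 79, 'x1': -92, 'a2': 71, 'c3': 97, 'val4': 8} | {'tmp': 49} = {'key0': 79, 'x1': -92, 'a2': 71, 'c3': 97, 'val4': 8, 'tmp': 49}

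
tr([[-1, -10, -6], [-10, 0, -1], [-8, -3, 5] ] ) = 4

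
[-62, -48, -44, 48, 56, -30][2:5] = [-44, 48, 56]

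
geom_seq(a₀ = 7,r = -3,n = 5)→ a_0 = 7*(-3)^0 = 7
a_1 = 7*(-3)^1 = -21
a_2 = 7*(-3)^2 = 63
...
= [7, -21, 63, -189, 567]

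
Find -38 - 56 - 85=-179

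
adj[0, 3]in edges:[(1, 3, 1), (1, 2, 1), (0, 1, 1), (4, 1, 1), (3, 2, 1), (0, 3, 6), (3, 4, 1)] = 6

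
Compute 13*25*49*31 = 493675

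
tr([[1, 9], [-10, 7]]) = diagonal: 1 + 7
= 8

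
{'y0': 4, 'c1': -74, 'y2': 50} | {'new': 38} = {'y0': 4, 'c1': -74, 'y2': 50, 'new': 38}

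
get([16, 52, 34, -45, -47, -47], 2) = 34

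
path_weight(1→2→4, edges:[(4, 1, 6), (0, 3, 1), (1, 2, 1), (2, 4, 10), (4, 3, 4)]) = 11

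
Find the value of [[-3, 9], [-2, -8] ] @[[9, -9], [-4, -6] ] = C[0][0] = (-3)*(9) + (9)*(-4) = -63
C[0][1] = (-3)*(-9) + (9)*(-6) = -27
C[1][0] = (-2)*(9) + (-8)*(-4) = 14
C[1][1] = (-2)*(-9) + (-8)*(-6) = 66
= [[-63, -27], [14, 66]]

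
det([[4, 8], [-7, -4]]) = (4)*(-4) - (8)*(-7)
= 40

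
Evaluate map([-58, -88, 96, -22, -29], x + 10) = -58+10=-48, -88+10=-78, 96+10=106, -22+10=-12, -29+10=-19
= [-48, -78, 106, -12, -19]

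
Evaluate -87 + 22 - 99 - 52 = -216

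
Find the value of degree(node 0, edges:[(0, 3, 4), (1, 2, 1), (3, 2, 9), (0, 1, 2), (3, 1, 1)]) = 2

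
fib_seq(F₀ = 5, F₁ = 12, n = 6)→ [5, 12, 17, 29, 46, 75]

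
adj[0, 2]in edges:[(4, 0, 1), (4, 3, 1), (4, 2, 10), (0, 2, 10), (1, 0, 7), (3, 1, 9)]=10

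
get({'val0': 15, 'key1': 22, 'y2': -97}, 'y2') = -97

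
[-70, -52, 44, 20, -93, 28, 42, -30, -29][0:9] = [-70, -52, 44, 20, -93, 28, 42, -30, -29]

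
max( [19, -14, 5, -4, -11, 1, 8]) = 19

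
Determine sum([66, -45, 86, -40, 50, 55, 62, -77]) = 157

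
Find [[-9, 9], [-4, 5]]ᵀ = [[-9, -4], [9, 5]]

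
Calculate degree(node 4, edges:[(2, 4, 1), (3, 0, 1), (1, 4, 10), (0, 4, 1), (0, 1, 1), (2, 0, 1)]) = incident: (2,4), (1,4), (0,4)
= 3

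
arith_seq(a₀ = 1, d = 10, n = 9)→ a_0 = 1 + 0*10 = 1
a_1 = 1 + 1*10 = 11
a_2 = 1 + 2*10 = 21
...
= [1, 11, 21, 31, 41, 51, 61, 71, 81]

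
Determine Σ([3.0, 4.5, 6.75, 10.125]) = 24.375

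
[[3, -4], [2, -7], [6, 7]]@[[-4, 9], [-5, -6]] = [[8, 51], [27, 60], [-59, 12]]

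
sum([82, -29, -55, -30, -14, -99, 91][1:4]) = slice → [-29, -55, -30]
(-29) + (-55) + (-30)
= -114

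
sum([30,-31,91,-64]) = 26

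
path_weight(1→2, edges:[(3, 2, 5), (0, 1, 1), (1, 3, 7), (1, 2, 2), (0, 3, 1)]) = w(1→2)=2
= 2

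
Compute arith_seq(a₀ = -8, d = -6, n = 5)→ [-8, -14, -20, -26, -32]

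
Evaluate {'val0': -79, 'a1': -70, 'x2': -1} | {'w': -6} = {'val0': -79, 'a1': -70, 'x2': -1, 'w': -6}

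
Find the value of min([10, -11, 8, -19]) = -19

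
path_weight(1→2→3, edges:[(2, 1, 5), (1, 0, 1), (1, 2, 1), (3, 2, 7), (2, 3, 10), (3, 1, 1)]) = 11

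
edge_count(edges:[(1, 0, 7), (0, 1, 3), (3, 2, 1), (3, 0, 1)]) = 4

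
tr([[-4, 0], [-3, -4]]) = diagonal: (-4) + (-4)
= -8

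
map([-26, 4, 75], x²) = [676, 16, 5625]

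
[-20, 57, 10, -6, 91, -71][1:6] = [57, 10, -6, 91, -71]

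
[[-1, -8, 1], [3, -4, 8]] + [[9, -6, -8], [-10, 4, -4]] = [[8, -14, -7], [-7, 0, 4]]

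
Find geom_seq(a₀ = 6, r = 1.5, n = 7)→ [6.0, 9.0, 13.5, 20.25, 30.375, 45.5625, 68.34375]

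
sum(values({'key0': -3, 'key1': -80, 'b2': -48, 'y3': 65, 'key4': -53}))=(-3) + (-80) + (-48) + 65 + (-53)
= -119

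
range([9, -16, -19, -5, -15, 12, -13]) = 31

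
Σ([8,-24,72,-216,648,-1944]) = 8 + -24 + 72 + -216 + 648 + -1944
= -1456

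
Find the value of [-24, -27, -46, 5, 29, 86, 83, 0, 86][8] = 86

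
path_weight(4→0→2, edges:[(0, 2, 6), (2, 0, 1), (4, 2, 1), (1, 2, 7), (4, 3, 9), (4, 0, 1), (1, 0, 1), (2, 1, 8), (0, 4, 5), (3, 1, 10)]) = 7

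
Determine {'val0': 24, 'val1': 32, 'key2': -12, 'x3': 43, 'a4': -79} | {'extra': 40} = {'val0': 24, 'val1': 32, 'key2': -12, 'x3': 43, 'a4': -79, 'extra': 40}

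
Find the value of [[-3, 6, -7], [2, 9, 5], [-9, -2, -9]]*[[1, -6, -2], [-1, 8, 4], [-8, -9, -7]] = [[47, 129, 79], [-47, 15, -3], [65, 119, 73]]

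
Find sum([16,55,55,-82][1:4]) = 28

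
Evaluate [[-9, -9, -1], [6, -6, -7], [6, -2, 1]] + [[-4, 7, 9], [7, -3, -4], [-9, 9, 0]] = [[-13, -2, 8], [13, -9, -11], [-3, 7, 1]]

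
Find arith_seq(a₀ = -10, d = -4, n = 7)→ a_0 = -10 + 0*-4 = -10
a_1 = -10 + 1*-4 = -14
a_2 = -10 + 2*-4 = -18
...
= [-10, -14, -18, -22, -26, -30, -34]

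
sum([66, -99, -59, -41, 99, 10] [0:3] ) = -92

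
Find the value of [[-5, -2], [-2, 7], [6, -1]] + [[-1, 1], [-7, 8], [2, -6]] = [[-6, -1], [-9, 15], [8, -7]]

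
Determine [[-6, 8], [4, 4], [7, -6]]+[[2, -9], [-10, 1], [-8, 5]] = [[-4, -1], [-6, 5], [-1, -1]]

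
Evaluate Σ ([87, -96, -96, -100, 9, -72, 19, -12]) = -261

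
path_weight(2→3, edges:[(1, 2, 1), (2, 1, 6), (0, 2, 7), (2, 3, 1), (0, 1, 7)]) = 1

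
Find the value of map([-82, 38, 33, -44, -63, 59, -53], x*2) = [-164, 76, 66, -88, -126, 118, -106]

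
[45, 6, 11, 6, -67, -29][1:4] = [6, 11, 6]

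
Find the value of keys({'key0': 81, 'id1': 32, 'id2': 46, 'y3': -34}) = ['key0', 'id1', 'id2', 'y3']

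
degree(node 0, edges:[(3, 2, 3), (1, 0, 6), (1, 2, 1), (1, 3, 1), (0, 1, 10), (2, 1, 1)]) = incident: (1,0), (0,1)
= 2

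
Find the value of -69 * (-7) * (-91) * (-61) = 2681133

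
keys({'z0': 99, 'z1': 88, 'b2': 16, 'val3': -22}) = ['z0', 'z1', 'b2', 'val3']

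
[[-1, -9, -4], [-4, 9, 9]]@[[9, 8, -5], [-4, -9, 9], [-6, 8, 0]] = [[51, 41, -76], [-126, -41, 101]]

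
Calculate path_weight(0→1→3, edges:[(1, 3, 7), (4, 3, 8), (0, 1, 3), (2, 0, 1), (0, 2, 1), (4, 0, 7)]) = 10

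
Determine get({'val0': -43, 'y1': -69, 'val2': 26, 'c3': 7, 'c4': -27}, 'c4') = -27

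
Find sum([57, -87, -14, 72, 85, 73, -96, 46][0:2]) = -30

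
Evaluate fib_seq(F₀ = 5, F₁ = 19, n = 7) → F_2 = F_1 + F_0 = 24
F_3 = F_2 + F_1 = 43
F_4 = F_3 + F_2 = 67
...
= [5, 19, 24, 43, 67, 110, 177]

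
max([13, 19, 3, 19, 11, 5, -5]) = 19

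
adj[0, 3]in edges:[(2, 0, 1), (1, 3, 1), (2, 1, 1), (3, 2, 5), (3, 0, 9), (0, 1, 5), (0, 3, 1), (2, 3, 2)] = 1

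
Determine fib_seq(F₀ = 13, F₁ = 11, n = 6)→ [13, 11, 24, 35, 59, 94]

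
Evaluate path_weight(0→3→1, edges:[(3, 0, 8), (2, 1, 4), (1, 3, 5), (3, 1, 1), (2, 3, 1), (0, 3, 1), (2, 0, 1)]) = w(0→3)=1 + w(3→1)=1
= 2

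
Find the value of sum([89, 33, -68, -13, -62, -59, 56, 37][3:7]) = slice → [-13, -62, -59, 56]
(-13) + (-62) + (-59) + 56
= -78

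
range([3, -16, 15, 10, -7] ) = 31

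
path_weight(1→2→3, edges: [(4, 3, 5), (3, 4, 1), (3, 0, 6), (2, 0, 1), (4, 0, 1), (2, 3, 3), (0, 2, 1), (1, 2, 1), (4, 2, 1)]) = w(1→2)=1 + w(2→3)=3
= 4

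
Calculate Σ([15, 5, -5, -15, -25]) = -25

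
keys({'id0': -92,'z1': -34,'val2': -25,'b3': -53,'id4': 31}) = ['id0', 'z1', 'val2', 'b3', 'id4']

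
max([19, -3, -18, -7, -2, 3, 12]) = 19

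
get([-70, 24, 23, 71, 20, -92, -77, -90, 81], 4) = 20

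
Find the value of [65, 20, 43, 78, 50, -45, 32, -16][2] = 43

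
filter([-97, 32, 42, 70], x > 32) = keep x where x > 32: -97✗, 32✗, 42✓, 70✓
= [42, 70]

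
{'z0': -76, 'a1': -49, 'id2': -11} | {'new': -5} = {'z0': -76, 'a1': -49, 'id2': -11, 'new': -5}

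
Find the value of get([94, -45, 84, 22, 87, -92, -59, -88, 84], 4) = 87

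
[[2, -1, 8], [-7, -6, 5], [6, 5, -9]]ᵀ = [[2, -7, 6], [-1, -6, 5], [8, 5, -9]]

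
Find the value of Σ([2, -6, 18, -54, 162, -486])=-364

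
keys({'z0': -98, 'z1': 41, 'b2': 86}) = ['z0', 'z1', 'b2']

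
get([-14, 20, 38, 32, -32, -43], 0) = -14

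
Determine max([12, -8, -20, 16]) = 16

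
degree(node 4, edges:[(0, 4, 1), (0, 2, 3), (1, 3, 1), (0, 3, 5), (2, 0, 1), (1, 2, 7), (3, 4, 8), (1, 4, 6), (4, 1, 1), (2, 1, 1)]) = 4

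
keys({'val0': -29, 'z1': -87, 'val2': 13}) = ['val0', 'z1', 'val2']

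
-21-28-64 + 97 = -16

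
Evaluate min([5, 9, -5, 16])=-5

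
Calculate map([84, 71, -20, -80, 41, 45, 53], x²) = [7056, 5041, 400, 6400, 1681, 2025, 2809]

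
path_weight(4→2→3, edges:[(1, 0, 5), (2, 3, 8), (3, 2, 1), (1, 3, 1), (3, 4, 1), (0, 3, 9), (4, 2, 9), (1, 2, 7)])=17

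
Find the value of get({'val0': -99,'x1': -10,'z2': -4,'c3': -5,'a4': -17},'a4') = -17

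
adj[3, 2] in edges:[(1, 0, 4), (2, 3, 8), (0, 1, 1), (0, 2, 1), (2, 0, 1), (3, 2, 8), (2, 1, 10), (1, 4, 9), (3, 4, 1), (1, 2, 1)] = 8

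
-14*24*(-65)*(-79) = -1725360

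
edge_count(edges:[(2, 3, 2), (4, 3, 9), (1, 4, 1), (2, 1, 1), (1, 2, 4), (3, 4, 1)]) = 6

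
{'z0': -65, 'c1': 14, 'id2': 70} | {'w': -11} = {'z0': -65, 'c1': 14, 'id2': 70, 'w': -11}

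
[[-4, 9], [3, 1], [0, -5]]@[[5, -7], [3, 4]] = C[0][0] = (-4)*(5) + (9)*(3) = 7
C[0][1] = (-4)*(-7) + (9)*(4) = 64
C[1][0] = (3)*(5) + (1)*(3) = 18
C[1][1] = (3)*(-7) + (1)*(4) = -17
C[2][0] = (0)*(5) + (-5)*(3) = -15
C[2][1] = (0)*(-7) + (-5)*(4) = -20
= [[7, 64], [18, -17], [-15, -20]]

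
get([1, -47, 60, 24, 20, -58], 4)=20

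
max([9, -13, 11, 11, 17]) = 17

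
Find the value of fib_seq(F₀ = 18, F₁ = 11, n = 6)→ F_2 = F_1 + F_0 = 29
F_3 = F_2 + F_1 = 40
F_4 = F_3 + F_2 = 69
...
= [18, 11, 29, 40, 69, 109]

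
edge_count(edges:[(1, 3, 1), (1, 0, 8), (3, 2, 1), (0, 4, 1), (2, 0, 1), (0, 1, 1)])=6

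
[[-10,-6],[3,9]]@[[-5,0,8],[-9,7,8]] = C[0][0] = (-10)*(-5) + (-6)*(-9) = 104
C[0][1] = (-10)*(0) + (-6)*(7) = -42
C[0][2] = (-10)*(8) + (-6)*(8) = -128
C[1][0] = (3)*(-5) + (9)*(-9) = -96
C[1][1] = (3)*(0) + (9)*(7) = 63
C[1][2] = (3)*(8) + (9)*(8) = 96
= [[104, -42, -128], [-96, 63, 96]]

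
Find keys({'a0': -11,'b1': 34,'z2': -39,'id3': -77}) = ['a0', 'b1', 'z2', 'id3']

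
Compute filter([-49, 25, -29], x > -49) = [25, -29]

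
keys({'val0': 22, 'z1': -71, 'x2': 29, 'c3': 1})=['val0', 'z1', 'x2', 'c3']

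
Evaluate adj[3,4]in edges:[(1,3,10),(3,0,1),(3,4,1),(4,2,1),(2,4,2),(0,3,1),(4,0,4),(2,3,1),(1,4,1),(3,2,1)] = 1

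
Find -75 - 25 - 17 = -117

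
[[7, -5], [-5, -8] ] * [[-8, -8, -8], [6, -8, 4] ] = C[0][0] = (7)*(-8) + (-5)*(6) = -86
C[0][1] = (7)*(-8) + (-5)*(-8) = -16
C[0][2] = (7)*(-8) + (-5)*(4) = -76
C[1][0] = (-5)*(-8) + (-8)*(6) = -8
C[1][1] = (-5)*(-8) + (-8)*(-8) = 104
C[1][2] = (-5)*(-8) + (-8)*(4) = 8
= [[-86, -16, -76], [-8, 104, 8]]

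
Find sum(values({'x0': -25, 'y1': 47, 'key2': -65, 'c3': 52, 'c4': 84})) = (-25) + 47 + (-65) + 52 + 84
= 93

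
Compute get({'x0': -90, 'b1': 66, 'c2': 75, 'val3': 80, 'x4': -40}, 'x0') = -90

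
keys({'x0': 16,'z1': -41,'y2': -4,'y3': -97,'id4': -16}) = ['x0', 'z1', 'y2', 'y3', 'id4']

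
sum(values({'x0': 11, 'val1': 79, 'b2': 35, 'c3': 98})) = 11 + 79 + 35 + 98
= 223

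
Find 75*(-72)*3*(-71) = 1150200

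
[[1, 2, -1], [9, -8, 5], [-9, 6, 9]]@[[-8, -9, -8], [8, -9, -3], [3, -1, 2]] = [[5, -26, -16], [-121, -14, -38], [147, 18, 72]]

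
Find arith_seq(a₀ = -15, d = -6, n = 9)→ a_0 = -15 + 0*-6 = -15
a_1 = -15 + 1*-6 = -21
a_2 = -15 + 2*-6 = -27
...
= [-15, -21, -27, -33, -39, -45, -51, -57, -63]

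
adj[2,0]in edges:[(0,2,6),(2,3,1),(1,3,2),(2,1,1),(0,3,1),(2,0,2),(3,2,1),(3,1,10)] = 2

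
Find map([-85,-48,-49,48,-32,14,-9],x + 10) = [-75, -38, -39, 58, -22, 24, 1]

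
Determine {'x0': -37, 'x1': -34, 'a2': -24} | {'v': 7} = {'x0': -37, 'x1': -34, 'a2': -24, 'v': 7}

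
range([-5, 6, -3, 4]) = 11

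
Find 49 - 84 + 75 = 40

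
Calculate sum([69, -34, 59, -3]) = 69 + (-34) + 59 + (-3)
= 91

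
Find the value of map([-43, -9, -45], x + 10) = [-33, 1, -35]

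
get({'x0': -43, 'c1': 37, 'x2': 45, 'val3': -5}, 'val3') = -5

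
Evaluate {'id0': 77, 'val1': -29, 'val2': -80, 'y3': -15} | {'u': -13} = {'id0': 77, 'val1': -29, 'val2': -80, 'y3': -15, 'u': -13}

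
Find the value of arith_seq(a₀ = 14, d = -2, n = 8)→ [14, 12, 10, 8, 6, 4, 2, 0]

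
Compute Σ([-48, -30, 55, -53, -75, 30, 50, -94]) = -165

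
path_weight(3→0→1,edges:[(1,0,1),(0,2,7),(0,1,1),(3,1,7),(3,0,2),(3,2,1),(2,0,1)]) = 3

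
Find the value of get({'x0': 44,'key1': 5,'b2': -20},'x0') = 44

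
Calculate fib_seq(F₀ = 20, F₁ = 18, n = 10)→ [20, 18, 38, 56, 94, 150, 244, 394, 638, 1032]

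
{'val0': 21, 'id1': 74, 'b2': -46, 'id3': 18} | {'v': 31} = {'val0': 21, 'id1': 74, 'b2': -46, 'id3': 18, 'v': 31}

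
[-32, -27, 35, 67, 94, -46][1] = -27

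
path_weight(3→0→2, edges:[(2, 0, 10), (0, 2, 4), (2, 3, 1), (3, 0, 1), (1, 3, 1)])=w(3→0)=1 + w(0→2)=4
= 5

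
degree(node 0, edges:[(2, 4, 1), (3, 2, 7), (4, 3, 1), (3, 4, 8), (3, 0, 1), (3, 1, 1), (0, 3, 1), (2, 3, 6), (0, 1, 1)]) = incident: (3,0), (0,3), (0,1)
= 3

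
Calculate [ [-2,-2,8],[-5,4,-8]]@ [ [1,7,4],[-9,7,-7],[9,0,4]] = [[88, -28, 38], [-113, -7, -80]]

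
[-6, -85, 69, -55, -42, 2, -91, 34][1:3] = [-85, 69]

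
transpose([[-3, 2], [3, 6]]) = [[-3, 3], [2, 6]]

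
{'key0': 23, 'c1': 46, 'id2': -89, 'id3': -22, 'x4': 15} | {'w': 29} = {'key0': 23, 'c1': 46, 'id2': -89, 'id3': -22, 'x4': 15, 'w': 29}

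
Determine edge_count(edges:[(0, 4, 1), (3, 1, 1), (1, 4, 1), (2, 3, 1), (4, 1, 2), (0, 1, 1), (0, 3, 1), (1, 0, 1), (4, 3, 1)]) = 9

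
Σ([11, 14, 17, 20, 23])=11 + 14 + 17 + 20 + 23
= 85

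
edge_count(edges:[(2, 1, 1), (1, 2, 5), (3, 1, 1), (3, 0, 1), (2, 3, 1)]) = 5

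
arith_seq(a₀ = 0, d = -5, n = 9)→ [0, -5, -10, -15, -20, -25, -30, -35, -40]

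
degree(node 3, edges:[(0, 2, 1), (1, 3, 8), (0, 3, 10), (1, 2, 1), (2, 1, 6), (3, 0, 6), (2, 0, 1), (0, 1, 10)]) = incident: (1,3), (0,3), (3,0)
= 3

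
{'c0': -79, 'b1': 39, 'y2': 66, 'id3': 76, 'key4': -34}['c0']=-79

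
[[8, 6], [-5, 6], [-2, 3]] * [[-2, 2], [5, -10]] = C[0][0] = (8)*(-2) + (6)*(5) = 14
C[0][1] = (8)*(2) + (6)*(-10) = -44
C[1][0] = (-5)*(-2) + (6)*(5) = 40
C[1][1] = (-5)*(2) + (6)*(-10) = -70
C[2][0] = (-2)*(-2) + (3)*(5) = 19
C[2][1] = (-2)*(2) + (3)*(-10) = -34
= [[14, -44], [40, -70], [19, -34]]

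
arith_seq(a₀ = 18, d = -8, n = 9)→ a_0 = 18 + 0*-8 = 18
a_1 = 18 + 1*-8 = 10
a_2 = 18 + 2*-8 = 2
...
= [18, 10, 2, -6, -14, -22, -30, -38, -46]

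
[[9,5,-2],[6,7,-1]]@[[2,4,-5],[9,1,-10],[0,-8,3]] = [[63, 57, -101], [75, 39, -103]]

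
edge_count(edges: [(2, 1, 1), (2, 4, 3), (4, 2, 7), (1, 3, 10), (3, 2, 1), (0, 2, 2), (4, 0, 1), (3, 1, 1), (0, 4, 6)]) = 9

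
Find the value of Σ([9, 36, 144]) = 9 + 36 + 144
= 189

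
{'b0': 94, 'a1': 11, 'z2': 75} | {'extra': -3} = {'b0': 94, 'a1': 11, 'z2': 75, 'extra': -3}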